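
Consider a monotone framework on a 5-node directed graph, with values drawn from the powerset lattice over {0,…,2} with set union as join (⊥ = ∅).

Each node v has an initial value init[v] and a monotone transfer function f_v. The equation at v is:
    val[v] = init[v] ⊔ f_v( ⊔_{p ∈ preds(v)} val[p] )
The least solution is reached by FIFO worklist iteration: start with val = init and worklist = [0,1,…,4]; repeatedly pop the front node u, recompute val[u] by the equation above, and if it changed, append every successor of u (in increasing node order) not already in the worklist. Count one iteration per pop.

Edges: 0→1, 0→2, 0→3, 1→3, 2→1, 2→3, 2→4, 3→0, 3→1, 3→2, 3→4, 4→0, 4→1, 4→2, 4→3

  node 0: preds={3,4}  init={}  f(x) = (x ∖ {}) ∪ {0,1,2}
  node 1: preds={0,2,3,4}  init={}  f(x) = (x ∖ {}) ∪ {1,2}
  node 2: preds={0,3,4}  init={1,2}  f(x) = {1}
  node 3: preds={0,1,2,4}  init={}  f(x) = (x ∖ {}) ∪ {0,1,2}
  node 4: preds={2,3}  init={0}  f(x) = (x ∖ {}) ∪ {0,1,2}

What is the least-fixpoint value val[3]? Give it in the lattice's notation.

{0,1,2}

Worklist (9 pops):
  #1 pop 0: in={0} → {0,1,2} (was {}); enqueue []
  #2 pop 1: in={0,1,2} → {0,1,2} (was {}); enqueue []
  #3 pop 2: in={0,1,2} → {1,2} (no change)
  #4 pop 3: in={0,1,2} → {0,1,2} (was {}); enqueue [0,1,2]
  #5 pop 4: in={0,1,2} → {0,1,2} (was {0}); enqueue [3]
  #6 pop 0: in={0,1,2} → {0,1,2} (no change)
  #7 pop 1: in={0,1,2} → {0,1,2} (no change)
  #8 pop 2: in={0,1,2} → {1,2} (no change)
  #9 pop 3: in={0,1,2} → {0,1,2} (no change)

Fixpoint:
  val[0] = {0,1,2}
  val[1] = {0,1,2}
  val[2] = {1,2}
  val[3] = {0,1,2}
  val[4] = {0,1,2}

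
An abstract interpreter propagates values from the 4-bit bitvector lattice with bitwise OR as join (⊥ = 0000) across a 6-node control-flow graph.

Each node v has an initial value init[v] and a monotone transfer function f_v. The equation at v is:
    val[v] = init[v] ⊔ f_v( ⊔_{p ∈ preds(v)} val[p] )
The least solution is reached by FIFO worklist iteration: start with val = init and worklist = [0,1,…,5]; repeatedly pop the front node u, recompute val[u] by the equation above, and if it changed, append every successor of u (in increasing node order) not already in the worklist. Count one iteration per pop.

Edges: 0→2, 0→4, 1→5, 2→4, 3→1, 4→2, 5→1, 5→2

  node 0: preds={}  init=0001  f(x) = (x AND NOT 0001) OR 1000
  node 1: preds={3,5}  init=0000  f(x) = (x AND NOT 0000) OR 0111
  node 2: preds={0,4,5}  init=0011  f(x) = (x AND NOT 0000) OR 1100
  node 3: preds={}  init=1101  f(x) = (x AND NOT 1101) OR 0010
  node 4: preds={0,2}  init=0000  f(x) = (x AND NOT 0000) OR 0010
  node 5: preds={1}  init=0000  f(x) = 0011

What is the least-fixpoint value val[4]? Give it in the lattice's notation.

1111

Trace (8 dequeues):
  [1] u=0 | in 0000 | out 1001 | prev 0001 | push {}
  [2] u=1 | in 1101 | out 1111 | prev 0000 | push {}
  [3] u=2 | in 1001 | out 1111 | prev 0011 | push {}
  [4] u=3 | in 0000 | out 1111 | prev 1101 | push {1}
  [5] u=4 | in 1111 | out 1111 | prev 0000 | push {2}
  [6] u=5 | in 1111 | out 0011 | prev 0000 | push {}
  [7] u=1 | in 1111 | out 1111 | ==
  [8] u=2 | in 1111 | out 1111 | ==

Converged values:
  [0] 1001
  [1] 1111
  [2] 1111
  [3] 1111
  [4] 1111
  [5] 0011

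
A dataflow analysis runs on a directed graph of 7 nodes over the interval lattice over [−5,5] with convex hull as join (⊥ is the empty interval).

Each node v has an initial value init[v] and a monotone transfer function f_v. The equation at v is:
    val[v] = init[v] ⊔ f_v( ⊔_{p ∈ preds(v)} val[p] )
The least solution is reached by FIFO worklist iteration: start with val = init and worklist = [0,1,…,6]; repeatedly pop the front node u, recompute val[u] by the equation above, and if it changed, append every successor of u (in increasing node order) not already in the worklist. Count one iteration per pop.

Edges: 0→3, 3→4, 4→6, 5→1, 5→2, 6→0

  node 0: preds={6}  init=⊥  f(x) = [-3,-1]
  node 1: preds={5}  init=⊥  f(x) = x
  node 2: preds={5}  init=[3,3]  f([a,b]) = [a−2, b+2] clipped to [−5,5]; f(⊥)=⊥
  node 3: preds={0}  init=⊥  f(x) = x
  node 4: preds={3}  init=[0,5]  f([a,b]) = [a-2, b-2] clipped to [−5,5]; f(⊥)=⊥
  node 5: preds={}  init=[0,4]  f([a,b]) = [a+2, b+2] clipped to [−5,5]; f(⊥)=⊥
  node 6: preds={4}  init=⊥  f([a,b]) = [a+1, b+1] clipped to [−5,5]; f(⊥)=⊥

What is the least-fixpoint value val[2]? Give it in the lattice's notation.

[-2,5]

Trace (8 dequeues):
  [1] u=0 | in ⊥ | out [-3,-1] | prev ⊥ | push {}
  [2] u=1 | in [0,4] | out [0,4] | prev ⊥ | push {}
  [3] u=2 | in [0,4] | out [-2,5] | prev [3,3] | push {}
  [4] u=3 | in [-3,-1] | out [-3,-1] | prev ⊥ | push {}
  [5] u=4 | in [-3,-1] | out [-5,5] | prev [0,5] | push {}
  [6] u=5 | in ⊥ | out [0,4] | ==
  [7] u=6 | in [-5,5] | out [-4,5] | prev ⊥ | push {0}
  [8] u=0 | in [-4,5] | out [-3,-1] | ==

Converged values:
  [0] [-3,-1]
  [1] [0,4]
  [2] [-2,5]
  [3] [-3,-1]
  [4] [-5,5]
  [5] [0,4]
  [6] [-4,5]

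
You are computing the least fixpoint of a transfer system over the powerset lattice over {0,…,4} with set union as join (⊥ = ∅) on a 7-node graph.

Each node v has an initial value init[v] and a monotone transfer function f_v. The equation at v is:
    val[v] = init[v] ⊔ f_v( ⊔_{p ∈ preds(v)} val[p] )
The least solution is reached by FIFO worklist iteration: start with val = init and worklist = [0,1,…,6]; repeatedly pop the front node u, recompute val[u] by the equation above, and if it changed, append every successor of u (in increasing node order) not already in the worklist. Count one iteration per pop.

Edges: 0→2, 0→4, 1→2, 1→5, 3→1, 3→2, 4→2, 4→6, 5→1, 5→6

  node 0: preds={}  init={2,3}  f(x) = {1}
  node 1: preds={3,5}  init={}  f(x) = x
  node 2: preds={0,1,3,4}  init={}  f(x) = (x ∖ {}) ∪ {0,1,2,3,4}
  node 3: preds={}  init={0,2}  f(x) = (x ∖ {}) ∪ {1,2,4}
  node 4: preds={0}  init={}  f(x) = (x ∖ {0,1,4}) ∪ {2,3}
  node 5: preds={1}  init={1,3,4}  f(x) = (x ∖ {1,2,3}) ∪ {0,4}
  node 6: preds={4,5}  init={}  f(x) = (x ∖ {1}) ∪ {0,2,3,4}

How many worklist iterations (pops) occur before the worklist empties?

Iteration log — 9 steps:
  step 1. node 0  ⊔preds={}  new={1,2,3}  old={2,3}  +wl: 
  step 2. node 1  ⊔preds={0,1,2,3,4}  new={0,1,2,3,4}  old={}  +wl: 
  step 3. node 2  ⊔preds={0,1,2,3,4}  new={0,1,2,3,4}  old={}  +wl: 
  step 4. node 3  ⊔preds={}  new={0,1,2,4}  old={0,2}  +wl: 1,2
  step 5. node 4  ⊔preds={1,2,3}  new={2,3}  old={}  +wl: 
  step 6. node 5  ⊔preds={0,1,2,3,4}  new={0,1,3,4}  old={1,3,4}  +wl: 
  step 7. node 6  ⊔preds={0,1,2,3,4}  new={0,2,3,4}  old={}  +wl: 
  step 8. node 1  ⊔preds={0,1,2,3,4}  new={0,1,2,3,4}  stable
  step 9. node 2  ⊔preds={0,1,2,3,4}  new={0,1,2,3,4}  stable

Least fixpoint reached:
  node 0: {1,2,3}
  node 1: {0,1,2,3,4}
  node 2: {0,1,2,3,4}
  node 3: {0,1,2,4}
  node 4: {2,3}
  node 5: {0,1,3,4}
  node 6: {0,2,3,4}

9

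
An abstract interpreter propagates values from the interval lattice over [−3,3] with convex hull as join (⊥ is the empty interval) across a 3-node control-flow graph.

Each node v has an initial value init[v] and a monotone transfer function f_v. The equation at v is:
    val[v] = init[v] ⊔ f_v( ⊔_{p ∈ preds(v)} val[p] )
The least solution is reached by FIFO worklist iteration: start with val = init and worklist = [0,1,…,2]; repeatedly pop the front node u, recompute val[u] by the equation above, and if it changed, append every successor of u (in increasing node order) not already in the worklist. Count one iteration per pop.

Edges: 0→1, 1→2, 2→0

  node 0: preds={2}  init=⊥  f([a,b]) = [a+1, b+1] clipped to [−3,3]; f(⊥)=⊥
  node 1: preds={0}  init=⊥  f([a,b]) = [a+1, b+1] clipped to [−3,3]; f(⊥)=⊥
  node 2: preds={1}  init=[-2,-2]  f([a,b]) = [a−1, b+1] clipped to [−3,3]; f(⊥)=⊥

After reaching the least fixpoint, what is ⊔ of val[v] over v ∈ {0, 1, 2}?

[-2,3]

Worklist (8 pops):
  #1 pop 0: in=[-2,-2] → [-1,-1] (was ⊥); enqueue []
  #2 pop 1: in=[-1,-1] → [0,0] (was ⊥); enqueue []
  #3 pop 2: in=[0,0] → [-2,1] (was [-2,-2]); enqueue [0]
  #4 pop 0: in=[-2,1] → [-1,2] (was [-1,-1]); enqueue [1]
  #5 pop 1: in=[-1,2] → [0,3] (was [0,0]); enqueue [2]
  #6 pop 2: in=[0,3] → [-2,3] (was [-2,1]); enqueue [0]
  #7 pop 0: in=[-2,3] → [-1,3] (was [-1,2]); enqueue [1]
  #8 pop 1: in=[-1,3] → [0,3] (no change)

Fixpoint:
  val[0] = [-1,3]
  val[1] = [0,3]
  val[2] = [-2,3]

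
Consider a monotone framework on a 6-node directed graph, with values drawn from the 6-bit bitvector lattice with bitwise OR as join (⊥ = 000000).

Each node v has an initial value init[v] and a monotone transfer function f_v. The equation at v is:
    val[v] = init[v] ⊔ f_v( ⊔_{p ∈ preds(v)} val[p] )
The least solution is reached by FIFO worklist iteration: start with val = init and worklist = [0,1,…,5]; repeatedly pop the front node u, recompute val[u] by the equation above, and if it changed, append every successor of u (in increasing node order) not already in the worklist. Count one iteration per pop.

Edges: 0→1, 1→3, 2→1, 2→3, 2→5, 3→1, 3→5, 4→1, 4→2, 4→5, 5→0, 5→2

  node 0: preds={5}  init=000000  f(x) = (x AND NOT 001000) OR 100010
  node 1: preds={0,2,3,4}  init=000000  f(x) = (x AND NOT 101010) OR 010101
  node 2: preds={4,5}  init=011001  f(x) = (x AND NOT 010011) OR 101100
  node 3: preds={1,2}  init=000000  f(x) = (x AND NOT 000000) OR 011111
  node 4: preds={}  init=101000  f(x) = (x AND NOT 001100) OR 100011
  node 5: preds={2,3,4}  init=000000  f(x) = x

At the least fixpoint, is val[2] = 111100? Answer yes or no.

no

Worklist (10 pops):
  #1 pop 0: in=000000 → 100010 (was 000000); enqueue []
  #2 pop 1: in=111011 → 010101 (was 000000); enqueue []
  #3 pop 2: in=101000 → 111101 (was 011001); enqueue [1]
  #4 pop 3: in=111101 → 111111 (was 000000); enqueue []
  #5 pop 4: in=000000 → 101011 (was 101000); enqueue [2]
  #6 pop 5: in=111111 → 111111 (was 000000); enqueue [0]
  #7 pop 1: in=111111 → 010101 (no change)
  #8 pop 2: in=111111 → 111101 (no change)
  #9 pop 0: in=111111 → 110111 (was 100010); enqueue [1]
  #10 pop 1: in=111111 → 010101 (no change)

Fixpoint:
  val[0] = 110111
  val[1] = 010101
  val[2] = 111101
  val[3] = 111111
  val[4] = 101011
  val[5] = 111111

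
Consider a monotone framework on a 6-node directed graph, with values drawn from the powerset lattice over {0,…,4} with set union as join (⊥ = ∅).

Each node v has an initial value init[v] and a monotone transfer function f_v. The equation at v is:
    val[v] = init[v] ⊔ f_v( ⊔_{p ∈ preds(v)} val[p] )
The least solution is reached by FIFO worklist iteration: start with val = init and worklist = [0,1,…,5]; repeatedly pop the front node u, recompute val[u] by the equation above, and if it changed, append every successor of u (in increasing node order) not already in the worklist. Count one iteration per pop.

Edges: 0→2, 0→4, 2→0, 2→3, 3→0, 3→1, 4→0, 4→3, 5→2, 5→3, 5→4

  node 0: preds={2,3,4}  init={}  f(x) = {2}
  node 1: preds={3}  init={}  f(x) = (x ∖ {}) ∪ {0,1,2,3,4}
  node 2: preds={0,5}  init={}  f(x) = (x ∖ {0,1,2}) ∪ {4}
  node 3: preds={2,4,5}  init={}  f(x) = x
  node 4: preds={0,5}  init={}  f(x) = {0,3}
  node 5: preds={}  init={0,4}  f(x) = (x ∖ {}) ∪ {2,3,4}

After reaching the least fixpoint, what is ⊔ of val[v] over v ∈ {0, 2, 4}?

Iteration log — 14 steps:
  step 1. node 0  ⊔preds={}  new={2}  old={}  +wl: 
  step 2. node 1  ⊔preds={}  new={0,1,2,3,4}  old={}  +wl: 
  step 3. node 2  ⊔preds={0,2,4}  new={4}  old={}  +wl: 0
  step 4. node 3  ⊔preds={0,4}  new={0,4}  old={}  +wl: 1
  step 5. node 4  ⊔preds={0,2,4}  new={0,3}  old={}  +wl: 3
  step 6. node 5  ⊔preds={}  new={0,2,3,4}  old={0,4}  +wl: 2,4
  step 7. node 0  ⊔preds={0,3,4}  new={2}  stable
  step 8. node 1  ⊔preds={0,4}  new={0,1,2,3,4}  stable
  step 9. node 3  ⊔preds={0,2,3,4}  new={0,2,3,4}  old={0,4}  +wl: 0,1
  step 10. node 2  ⊔preds={0,2,3,4}  new={3,4}  old={4}  +wl: 3
  step 11. node 4  ⊔preds={0,2,3,4}  new={0,3}  stable
  step 12. node 0  ⊔preds={0,2,3,4}  new={2}  stable
  step 13. node 1  ⊔preds={0,2,3,4}  new={0,1,2,3,4}  stable
  step 14. node 3  ⊔preds={0,2,3,4}  new={0,2,3,4}  stable

Least fixpoint reached:
  node 0: {2}
  node 1: {0,1,2,3,4}
  node 2: {3,4}
  node 3: {0,2,3,4}
  node 4: {0,3}
  node 5: {0,2,3,4}

{0,2,3,4}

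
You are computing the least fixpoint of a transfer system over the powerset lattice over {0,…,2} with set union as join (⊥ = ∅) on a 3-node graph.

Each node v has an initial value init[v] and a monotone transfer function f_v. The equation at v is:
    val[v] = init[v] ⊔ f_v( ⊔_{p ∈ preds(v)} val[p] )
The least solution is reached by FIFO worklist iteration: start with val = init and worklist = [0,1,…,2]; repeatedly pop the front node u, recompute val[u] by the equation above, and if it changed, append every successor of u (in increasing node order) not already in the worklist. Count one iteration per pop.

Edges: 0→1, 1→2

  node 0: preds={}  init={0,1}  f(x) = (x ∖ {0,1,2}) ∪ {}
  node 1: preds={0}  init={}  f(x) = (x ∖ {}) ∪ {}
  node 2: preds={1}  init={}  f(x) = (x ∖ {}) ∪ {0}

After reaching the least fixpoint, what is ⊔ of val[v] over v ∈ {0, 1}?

Trace (3 dequeues):
  [1] u=0 | in {} | out {0,1} | ==
  [2] u=1 | in {0,1} | out {0,1} | prev {} | push {}
  [3] u=2 | in {0,1} | out {0,1} | prev {} | push {}

Converged values:
  [0] {0,1}
  [1] {0,1}
  [2] {0,1}

{0,1}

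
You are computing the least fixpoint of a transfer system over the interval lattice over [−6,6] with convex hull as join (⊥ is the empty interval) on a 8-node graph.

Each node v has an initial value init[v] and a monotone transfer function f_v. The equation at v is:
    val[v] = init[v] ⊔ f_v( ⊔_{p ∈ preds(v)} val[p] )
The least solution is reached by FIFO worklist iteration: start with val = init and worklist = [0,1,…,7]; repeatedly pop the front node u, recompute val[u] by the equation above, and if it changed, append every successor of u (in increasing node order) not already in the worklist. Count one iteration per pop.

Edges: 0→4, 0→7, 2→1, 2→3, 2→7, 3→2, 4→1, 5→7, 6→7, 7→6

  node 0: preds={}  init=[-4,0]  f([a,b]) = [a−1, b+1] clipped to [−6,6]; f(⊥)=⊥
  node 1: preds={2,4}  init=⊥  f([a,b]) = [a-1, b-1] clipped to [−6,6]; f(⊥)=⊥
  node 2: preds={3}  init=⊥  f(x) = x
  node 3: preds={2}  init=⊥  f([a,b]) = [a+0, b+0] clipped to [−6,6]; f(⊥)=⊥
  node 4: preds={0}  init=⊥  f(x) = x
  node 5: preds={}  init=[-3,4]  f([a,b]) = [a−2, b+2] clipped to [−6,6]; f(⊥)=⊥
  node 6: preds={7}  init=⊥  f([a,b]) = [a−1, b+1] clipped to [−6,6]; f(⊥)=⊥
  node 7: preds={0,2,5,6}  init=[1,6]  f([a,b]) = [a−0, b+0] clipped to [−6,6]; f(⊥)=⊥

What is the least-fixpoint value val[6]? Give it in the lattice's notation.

[-6,6]

Iteration log — 14 steps:
  step 1. node 0  ⊔preds=⊥  new=[-4,0]  stable
  step 2. node 1  ⊔preds=⊥  new=⊥  stable
  step 3. node 2  ⊔preds=⊥  new=⊥  stable
  step 4. node 3  ⊔preds=⊥  new=⊥  stable
  step 5. node 4  ⊔preds=[-4,0]  new=[-4,0]  old=⊥  +wl: 1
  step 6. node 5  ⊔preds=⊥  new=[-3,4]  stable
  step 7. node 6  ⊔preds=[1,6]  new=[0,6]  old=⊥  +wl: 
  step 8. node 7  ⊔preds=[-4,6]  new=[-4,6]  old=[1,6]  +wl: 6
  step 9. node 1  ⊔preds=[-4,0]  new=[-5,-1]  old=⊥  +wl: 
  step 10. node 6  ⊔preds=[-4,6]  new=[-5,6]  old=[0,6]  +wl: 7
  step 11. node 7  ⊔preds=[-5,6]  new=[-5,6]  old=[-4,6]  +wl: 6
  step 12. node 6  ⊔preds=[-5,6]  new=[-6,6]  old=[-5,6]  +wl: 7
  step 13. node 7  ⊔preds=[-6,6]  new=[-6,6]  old=[-5,6]  +wl: 6
  step 14. node 6  ⊔preds=[-6,6]  new=[-6,6]  stable

Least fixpoint reached:
  node 0: [-4,0]
  node 1: [-5,-1]
  node 2: ⊥
  node 3: ⊥
  node 4: [-4,0]
  node 5: [-3,4]
  node 6: [-6,6]
  node 7: [-6,6]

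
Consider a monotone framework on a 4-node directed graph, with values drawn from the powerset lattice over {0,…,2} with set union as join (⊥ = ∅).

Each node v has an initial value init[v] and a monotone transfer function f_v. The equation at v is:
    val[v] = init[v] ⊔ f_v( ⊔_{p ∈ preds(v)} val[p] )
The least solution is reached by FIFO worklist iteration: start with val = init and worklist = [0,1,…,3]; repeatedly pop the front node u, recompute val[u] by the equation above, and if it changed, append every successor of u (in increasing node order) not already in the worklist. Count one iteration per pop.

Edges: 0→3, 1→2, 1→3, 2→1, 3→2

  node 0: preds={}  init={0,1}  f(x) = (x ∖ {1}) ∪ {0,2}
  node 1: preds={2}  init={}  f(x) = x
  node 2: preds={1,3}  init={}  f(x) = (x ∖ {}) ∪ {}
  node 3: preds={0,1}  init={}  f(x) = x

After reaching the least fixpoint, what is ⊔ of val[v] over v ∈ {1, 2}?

{0,1,2}

Iteration log — 8 steps:
  step 1. node 0  ⊔preds={}  new={0,1,2}  old={0,1}  +wl: 
  step 2. node 1  ⊔preds={}  new={}  stable
  step 3. node 2  ⊔preds={}  new={}  stable
  step 4. node 3  ⊔preds={0,1,2}  new={0,1,2}  old={}  +wl: 2
  step 5. node 2  ⊔preds={0,1,2}  new={0,1,2}  old={}  +wl: 1
  step 6. node 1  ⊔preds={0,1,2}  new={0,1,2}  old={}  +wl: 2,3
  step 7. node 2  ⊔preds={0,1,2}  new={0,1,2}  stable
  step 8. node 3  ⊔preds={0,1,2}  new={0,1,2}  stable

Least fixpoint reached:
  node 0: {0,1,2}
  node 1: {0,1,2}
  node 2: {0,1,2}
  node 3: {0,1,2}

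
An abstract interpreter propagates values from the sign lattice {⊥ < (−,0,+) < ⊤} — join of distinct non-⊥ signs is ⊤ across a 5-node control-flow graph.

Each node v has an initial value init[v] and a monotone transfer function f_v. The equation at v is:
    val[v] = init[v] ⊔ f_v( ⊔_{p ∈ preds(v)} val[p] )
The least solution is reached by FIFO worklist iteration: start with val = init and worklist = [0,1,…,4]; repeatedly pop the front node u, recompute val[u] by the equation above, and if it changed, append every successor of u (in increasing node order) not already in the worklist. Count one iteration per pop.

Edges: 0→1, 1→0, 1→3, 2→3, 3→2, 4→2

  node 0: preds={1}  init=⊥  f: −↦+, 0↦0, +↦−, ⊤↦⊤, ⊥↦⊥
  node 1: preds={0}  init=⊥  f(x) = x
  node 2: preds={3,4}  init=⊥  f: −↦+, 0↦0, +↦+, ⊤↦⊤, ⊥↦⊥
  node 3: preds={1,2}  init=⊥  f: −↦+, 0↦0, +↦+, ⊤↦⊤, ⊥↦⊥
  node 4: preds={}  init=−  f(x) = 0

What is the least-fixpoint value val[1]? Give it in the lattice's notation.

Iteration log — 8 steps:
  step 1. node 0  ⊔preds=⊥  new=⊥  stable
  step 2. node 1  ⊔preds=⊥  new=⊥  stable
  step 3. node 2  ⊔preds=−  new=+  old=⊥  +wl: 
  step 4. node 3  ⊔preds=+  new=+  old=⊥  +wl: 2
  step 5. node 4  ⊔preds=⊥  new=⊤  old=−  +wl: 
  step 6. node 2  ⊔preds=⊤  new=⊤  old=+  +wl: 3
  step 7. node 3  ⊔preds=⊤  new=⊤  old=+  +wl: 2
  step 8. node 2  ⊔preds=⊤  new=⊤  stable

Least fixpoint reached:
  node 0: ⊥
  node 1: ⊥
  node 2: ⊤
  node 3: ⊤
  node 4: ⊤

⊥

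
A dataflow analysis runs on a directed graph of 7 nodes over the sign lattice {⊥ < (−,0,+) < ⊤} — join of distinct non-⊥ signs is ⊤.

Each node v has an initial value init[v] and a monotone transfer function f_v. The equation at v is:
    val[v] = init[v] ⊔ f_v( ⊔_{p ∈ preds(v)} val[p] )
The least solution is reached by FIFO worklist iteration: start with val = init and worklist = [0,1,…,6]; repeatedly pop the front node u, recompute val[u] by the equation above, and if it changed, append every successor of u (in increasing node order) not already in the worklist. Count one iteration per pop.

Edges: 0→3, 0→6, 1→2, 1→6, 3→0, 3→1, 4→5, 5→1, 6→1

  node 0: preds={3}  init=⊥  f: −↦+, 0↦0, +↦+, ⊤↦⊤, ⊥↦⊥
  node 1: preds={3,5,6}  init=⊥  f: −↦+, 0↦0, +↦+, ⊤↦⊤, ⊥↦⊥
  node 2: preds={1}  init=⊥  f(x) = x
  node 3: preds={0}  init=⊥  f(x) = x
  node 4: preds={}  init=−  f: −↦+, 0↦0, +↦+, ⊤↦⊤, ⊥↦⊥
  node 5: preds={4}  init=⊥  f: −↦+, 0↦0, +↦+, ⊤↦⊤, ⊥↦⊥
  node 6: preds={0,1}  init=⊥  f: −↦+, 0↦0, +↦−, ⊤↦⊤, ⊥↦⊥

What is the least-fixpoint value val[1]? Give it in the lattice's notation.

Iteration log — 14 steps:
  step 1. node 0  ⊔preds=⊥  new=⊥  stable
  step 2. node 1  ⊔preds=⊥  new=⊥  stable
  step 3. node 2  ⊔preds=⊥  new=⊥  stable
  step 4. node 3  ⊔preds=⊥  new=⊥  stable
  step 5. node 4  ⊔preds=⊥  new=−  stable
  step 6. node 5  ⊔preds=−  new=+  old=⊥  +wl: 1
  step 7. node 6  ⊔preds=⊥  new=⊥  stable
  step 8. node 1  ⊔preds=+  new=+  old=⊥  +wl: 2,6
  step 9. node 2  ⊔preds=+  new=+  old=⊥  +wl: 
  step 10. node 6  ⊔preds=+  new=−  old=⊥  +wl: 1
  step 11. node 1  ⊔preds=⊤  new=⊤  old=+  +wl: 2,6
  step 12. node 2  ⊔preds=⊤  new=⊤  old=+  +wl: 
  step 13. node 6  ⊔preds=⊤  new=⊤  old=−  +wl: 1
  step 14. node 1  ⊔preds=⊤  new=⊤  stable

Least fixpoint reached:
  node 0: ⊥
  node 1: ⊤
  node 2: ⊤
  node 3: ⊥
  node 4: −
  node 5: +
  node 6: ⊤

⊤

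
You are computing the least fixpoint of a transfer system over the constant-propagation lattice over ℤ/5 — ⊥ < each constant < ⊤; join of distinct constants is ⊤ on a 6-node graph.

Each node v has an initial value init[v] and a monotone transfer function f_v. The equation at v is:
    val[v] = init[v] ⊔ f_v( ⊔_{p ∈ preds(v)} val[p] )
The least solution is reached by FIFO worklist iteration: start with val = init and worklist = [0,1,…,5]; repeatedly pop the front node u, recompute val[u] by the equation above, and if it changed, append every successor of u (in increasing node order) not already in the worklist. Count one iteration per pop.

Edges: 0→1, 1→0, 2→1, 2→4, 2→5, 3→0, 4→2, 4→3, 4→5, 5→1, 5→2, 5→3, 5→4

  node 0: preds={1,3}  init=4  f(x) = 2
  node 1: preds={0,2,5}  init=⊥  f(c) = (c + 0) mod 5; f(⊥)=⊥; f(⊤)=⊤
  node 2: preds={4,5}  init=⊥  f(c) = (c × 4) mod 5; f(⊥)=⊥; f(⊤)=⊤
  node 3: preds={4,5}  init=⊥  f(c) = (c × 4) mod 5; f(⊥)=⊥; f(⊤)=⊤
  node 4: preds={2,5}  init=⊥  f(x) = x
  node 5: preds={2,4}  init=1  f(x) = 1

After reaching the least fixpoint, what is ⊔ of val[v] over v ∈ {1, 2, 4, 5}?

Iteration log — 14 steps:
  step 1. node 0  ⊔preds=⊥  new=⊤  old=4  +wl: 
  step 2. node 1  ⊔preds=⊤  new=⊤  old=⊥  +wl: 0
  step 3. node 2  ⊔preds=1  new=4  old=⊥  +wl: 1
  step 4. node 3  ⊔preds=1  new=4  old=⊥  +wl: 
  step 5. node 4  ⊔preds=⊤  new=⊤  old=⊥  +wl: 2,3
  step 6. node 5  ⊔preds=⊤  new=1  stable
  step 7. node 0  ⊔preds=⊤  new=⊤  stable
  step 8. node 1  ⊔preds=⊤  new=⊤  stable
  step 9. node 2  ⊔preds=⊤  new=⊤  old=4  +wl: 1,4,5
  step 10. node 3  ⊔preds=⊤  new=⊤  old=4  +wl: 0
  step 11. node 1  ⊔preds=⊤  new=⊤  stable
  step 12. node 4  ⊔preds=⊤  new=⊤  stable
  step 13. node 5  ⊔preds=⊤  new=1  stable
  step 14. node 0  ⊔preds=⊤  new=⊤  stable

Least fixpoint reached:
  node 0: ⊤
  node 1: ⊤
  node 2: ⊤
  node 3: ⊤
  node 4: ⊤
  node 5: 1

⊤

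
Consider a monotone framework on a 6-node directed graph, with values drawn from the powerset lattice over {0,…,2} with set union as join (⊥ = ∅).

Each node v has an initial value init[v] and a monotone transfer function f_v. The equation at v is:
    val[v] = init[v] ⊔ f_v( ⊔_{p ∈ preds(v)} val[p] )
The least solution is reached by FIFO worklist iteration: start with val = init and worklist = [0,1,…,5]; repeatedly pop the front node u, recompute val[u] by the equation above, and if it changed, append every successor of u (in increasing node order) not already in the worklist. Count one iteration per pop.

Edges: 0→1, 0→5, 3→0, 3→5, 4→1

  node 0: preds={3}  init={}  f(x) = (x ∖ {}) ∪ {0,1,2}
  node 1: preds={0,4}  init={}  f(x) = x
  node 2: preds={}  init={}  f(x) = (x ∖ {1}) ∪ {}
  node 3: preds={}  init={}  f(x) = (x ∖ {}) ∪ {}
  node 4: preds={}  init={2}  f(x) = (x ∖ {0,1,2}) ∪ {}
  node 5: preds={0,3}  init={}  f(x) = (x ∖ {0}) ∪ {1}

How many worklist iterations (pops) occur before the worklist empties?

6

Worklist (6 pops):
  #1 pop 0: in={} → {0,1,2} (was {}); enqueue []
  #2 pop 1: in={0,1,2} → {0,1,2} (was {}); enqueue []
  #3 pop 2: in={} → {} (no change)
  #4 pop 3: in={} → {} (no change)
  #5 pop 4: in={} → {2} (no change)
  #6 pop 5: in={0,1,2} → {1,2} (was {}); enqueue []

Fixpoint:
  val[0] = {0,1,2}
  val[1] = {0,1,2}
  val[2] = {}
  val[3] = {}
  val[4] = {2}
  val[5] = {1,2}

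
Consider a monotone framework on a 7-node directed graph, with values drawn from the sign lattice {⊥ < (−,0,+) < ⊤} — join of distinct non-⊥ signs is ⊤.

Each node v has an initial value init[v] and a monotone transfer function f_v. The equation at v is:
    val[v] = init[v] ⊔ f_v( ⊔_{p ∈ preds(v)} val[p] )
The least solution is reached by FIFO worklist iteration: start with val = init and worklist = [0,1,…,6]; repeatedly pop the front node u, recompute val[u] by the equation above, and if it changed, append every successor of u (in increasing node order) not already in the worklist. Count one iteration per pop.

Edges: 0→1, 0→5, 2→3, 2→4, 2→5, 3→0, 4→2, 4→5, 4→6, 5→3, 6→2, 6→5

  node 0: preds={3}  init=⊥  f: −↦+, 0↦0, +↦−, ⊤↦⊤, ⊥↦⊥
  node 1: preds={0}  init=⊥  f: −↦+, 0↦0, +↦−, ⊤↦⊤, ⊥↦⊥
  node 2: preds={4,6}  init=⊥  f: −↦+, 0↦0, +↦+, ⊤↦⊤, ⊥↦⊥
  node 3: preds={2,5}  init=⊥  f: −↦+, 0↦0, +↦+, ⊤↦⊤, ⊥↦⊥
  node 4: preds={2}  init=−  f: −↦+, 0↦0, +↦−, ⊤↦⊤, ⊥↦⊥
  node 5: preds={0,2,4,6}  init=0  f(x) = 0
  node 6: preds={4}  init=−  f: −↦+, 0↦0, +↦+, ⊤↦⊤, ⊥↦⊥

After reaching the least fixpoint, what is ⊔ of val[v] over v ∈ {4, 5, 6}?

⊤

Trace (16 dequeues):
  [1] u=0 | in ⊥ | out ⊥ | ==
  [2] u=1 | in ⊥ | out ⊥ | ==
  [3] u=2 | in − | out + | prev ⊥ | push {}
  [4] u=3 | in ⊤ | out ⊤ | prev ⊥ | push {0}
  [5] u=4 | in + | out − | ==
  [6] u=5 | in ⊤ | out 0 | ==
  [7] u=6 | in − | out ⊤ | prev − | push {2,5}
  [8] u=0 | in ⊤ | out ⊤ | prev ⊥ | push {1}
  [9] u=2 | in ⊤ | out ⊤ | prev + | push {3,4}
  [10] u=5 | in ⊤ | out 0 | ==
  [11] u=1 | in ⊤ | out ⊤ | prev ⊥ | push {}
  [12] u=3 | in ⊤ | out ⊤ | ==
  [13] u=4 | in ⊤ | out ⊤ | prev − | push {2,5,6}
  [14] u=2 | in ⊤ | out ⊤ | ==
  [15] u=5 | in ⊤ | out 0 | ==
  [16] u=6 | in ⊤ | out ⊤ | ==

Converged values:
  [0] ⊤
  [1] ⊤
  [2] ⊤
  [3] ⊤
  [4] ⊤
  [5] 0
  [6] ⊤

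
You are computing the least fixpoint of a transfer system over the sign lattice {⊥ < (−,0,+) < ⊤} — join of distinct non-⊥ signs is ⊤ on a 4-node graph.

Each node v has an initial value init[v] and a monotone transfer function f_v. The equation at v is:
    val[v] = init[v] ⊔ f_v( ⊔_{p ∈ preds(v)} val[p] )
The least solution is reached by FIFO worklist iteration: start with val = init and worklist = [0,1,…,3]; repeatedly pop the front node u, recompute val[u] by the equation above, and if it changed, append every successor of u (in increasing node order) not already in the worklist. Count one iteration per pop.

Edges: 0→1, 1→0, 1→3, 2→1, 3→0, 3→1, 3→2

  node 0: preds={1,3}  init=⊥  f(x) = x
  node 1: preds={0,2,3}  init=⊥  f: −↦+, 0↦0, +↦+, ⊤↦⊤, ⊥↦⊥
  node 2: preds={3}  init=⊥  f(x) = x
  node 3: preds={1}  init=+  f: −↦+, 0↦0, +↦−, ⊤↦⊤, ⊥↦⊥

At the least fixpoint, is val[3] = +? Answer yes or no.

no

Iteration log — 10 steps:
  step 1. node 0  ⊔preds=+  new=+  old=⊥  +wl: 
  step 2. node 1  ⊔preds=+  new=+  old=⊥  +wl: 0
  step 3. node 2  ⊔preds=+  new=+  old=⊥  +wl: 1
  step 4. node 3  ⊔preds=+  new=⊤  old=+  +wl: 2
  step 5. node 0  ⊔preds=⊤  new=⊤  old=+  +wl: 
  step 6. node 1  ⊔preds=⊤  new=⊤  old=+  +wl: 0,3
  step 7. node 2  ⊔preds=⊤  new=⊤  old=+  +wl: 1
  step 8. node 0  ⊔preds=⊤  new=⊤  stable
  step 9. node 3  ⊔preds=⊤  new=⊤  stable
  step 10. node 1  ⊔preds=⊤  new=⊤  stable

Least fixpoint reached:
  node 0: ⊤
  node 1: ⊤
  node 2: ⊤
  node 3: ⊤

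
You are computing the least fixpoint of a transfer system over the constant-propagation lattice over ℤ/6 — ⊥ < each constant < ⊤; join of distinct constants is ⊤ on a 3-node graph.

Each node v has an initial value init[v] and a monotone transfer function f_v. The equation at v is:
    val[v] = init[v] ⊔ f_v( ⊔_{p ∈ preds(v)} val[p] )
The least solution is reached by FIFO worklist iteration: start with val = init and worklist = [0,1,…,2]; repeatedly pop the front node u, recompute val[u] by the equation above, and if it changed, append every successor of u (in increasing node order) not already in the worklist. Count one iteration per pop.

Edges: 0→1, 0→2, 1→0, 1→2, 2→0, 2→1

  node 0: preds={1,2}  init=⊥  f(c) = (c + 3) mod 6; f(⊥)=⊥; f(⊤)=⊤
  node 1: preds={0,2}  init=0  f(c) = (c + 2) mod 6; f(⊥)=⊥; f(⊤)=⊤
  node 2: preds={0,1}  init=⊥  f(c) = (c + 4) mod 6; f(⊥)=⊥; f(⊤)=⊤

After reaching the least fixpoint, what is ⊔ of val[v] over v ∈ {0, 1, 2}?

⊤

Iteration log — 6 steps:
  step 1. node 0  ⊔preds=0  new=3  old=⊥  +wl: 
  step 2. node 1  ⊔preds=3  new=⊤  old=0  +wl: 0
  step 3. node 2  ⊔preds=⊤  new=⊤  old=⊥  +wl: 1
  step 4. node 0  ⊔preds=⊤  new=⊤  old=3  +wl: 2
  step 5. node 1  ⊔preds=⊤  new=⊤  stable
  step 6. node 2  ⊔preds=⊤  new=⊤  stable

Least fixpoint reached:
  node 0: ⊤
  node 1: ⊤
  node 2: ⊤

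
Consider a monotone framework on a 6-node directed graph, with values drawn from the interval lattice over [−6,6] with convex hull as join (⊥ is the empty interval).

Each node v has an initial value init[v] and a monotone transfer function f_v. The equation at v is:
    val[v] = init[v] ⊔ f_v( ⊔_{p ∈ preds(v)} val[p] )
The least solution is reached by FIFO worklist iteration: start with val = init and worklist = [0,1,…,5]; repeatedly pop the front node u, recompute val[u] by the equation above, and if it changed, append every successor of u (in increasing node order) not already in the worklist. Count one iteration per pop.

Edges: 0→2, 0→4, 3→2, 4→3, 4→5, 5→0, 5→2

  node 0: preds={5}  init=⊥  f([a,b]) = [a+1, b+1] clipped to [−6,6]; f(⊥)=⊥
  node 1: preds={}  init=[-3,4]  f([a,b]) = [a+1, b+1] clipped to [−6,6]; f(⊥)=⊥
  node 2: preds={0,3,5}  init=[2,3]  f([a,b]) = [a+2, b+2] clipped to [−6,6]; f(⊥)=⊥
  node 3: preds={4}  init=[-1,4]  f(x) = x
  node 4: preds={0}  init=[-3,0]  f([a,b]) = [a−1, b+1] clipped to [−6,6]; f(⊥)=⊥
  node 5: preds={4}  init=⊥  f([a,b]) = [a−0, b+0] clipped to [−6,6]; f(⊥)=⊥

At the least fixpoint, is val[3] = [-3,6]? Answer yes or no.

yes

Worklist (26 pops):
  #1 pop 0: in=⊥ → ⊥ (no change)
  #2 pop 1: in=⊥ → [-3,4] (no change)
  #3 pop 2: in=[-1,4] → [1,6] (was [2,3]); enqueue []
  #4 pop 3: in=[-3,0] → [-3,4] (was [-1,4]); enqueue [2]
  #5 pop 4: in=⊥ → [-3,0] (no change)
  #6 pop 5: in=[-3,0] → [-3,0] (was ⊥); enqueue [0]
  #7 pop 2: in=[-3,4] → [-1,6] (was [1,6]); enqueue []
  #8 pop 0: in=[-3,0] → [-2,1] (was ⊥); enqueue [2,4]
  #9 pop 2: in=[-3,4] → [-1,6] (no change)
  #10 pop 4: in=[-2,1] → [-3,2] (was [-3,0]); enqueue [3,5]
  #11 pop 3: in=[-3,2] → [-3,4] (no change)
  #12 pop 5: in=[-3,2] → [-3,2] (was [-3,0]); enqueue [0,2]
  #13 pop 0: in=[-3,2] → [-2,3] (was [-2,1]); enqueue [4]
  #14 pop 2: in=[-3,4] → [-1,6] (no change)
  #15 pop 4: in=[-2,3] → [-3,4] (was [-3,2]); enqueue [3,5]
  #16 pop 3: in=[-3,4] → [-3,4] (no change)
  #17 pop 5: in=[-3,4] → [-3,4] (was [-3,2]); enqueue [0,2]
  #18 pop 0: in=[-3,4] → [-2,5] (was [-2,3]); enqueue [4]
  #19 pop 2: in=[-3,5] → [-1,6] (no change)
  #20 pop 4: in=[-2,5] → [-3,6] (was [-3,4]); enqueue [3,5]
  #21 pop 3: in=[-3,6] → [-3,6] (was [-3,4]); enqueue [2]
  #22 pop 5: in=[-3,6] → [-3,6] (was [-3,4]); enqueue [0]
  #23 pop 2: in=[-3,6] → [-1,6] (no change)
  #24 pop 0: in=[-3,6] → [-2,6] (was [-2,5]); enqueue [2,4]
  #25 pop 2: in=[-3,6] → [-1,6] (no change)
  #26 pop 4: in=[-2,6] → [-3,6] (no change)

Fixpoint:
  val[0] = [-2,6]
  val[1] = [-3,4]
  val[2] = [-1,6]
  val[3] = [-3,6]
  val[4] = [-3,6]
  val[5] = [-3,6]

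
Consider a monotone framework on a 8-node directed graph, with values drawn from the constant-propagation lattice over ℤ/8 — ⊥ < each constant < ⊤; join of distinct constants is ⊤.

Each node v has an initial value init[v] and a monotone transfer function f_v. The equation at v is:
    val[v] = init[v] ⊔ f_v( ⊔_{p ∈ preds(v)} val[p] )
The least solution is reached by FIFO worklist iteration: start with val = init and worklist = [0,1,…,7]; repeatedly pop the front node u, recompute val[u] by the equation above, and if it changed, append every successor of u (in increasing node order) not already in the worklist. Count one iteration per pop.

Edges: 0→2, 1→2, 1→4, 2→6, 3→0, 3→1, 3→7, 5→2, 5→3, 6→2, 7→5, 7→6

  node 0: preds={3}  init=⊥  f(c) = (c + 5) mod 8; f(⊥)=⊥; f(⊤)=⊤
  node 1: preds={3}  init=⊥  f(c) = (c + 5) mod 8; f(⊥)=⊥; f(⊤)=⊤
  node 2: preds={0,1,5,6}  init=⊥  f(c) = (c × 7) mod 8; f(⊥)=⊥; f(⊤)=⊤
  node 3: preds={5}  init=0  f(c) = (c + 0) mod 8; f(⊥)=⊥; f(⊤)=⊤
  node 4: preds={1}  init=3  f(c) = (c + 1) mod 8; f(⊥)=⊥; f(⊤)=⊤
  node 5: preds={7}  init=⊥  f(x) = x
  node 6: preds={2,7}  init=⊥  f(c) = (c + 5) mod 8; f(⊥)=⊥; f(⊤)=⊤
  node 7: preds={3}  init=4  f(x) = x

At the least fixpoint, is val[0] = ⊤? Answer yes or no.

yes

Worklist (18 pops):
  #1 pop 0: in=0 → 5 (was ⊥); enqueue []
  #2 pop 1: in=0 → 5 (was ⊥); enqueue []
  #3 pop 2: in=5 → 3 (was ⊥); enqueue []
  #4 pop 3: in=⊥ → 0 (no change)
  #5 pop 4: in=5 → ⊤ (was 3); enqueue []
  #6 pop 5: in=4 → 4 (was ⊥); enqueue [2,3]
  #7 pop 6: in=⊤ → ⊤ (was ⊥); enqueue []
  #8 pop 7: in=0 → ⊤ (was 4); enqueue [5,6]
  #9 pop 2: in=⊤ → ⊤ (was 3); enqueue []
  #10 pop 3: in=4 → ⊤ (was 0); enqueue [0,1,7]
  #11 pop 5: in=⊤ → ⊤ (was 4); enqueue [2,3]
  #12 pop 6: in=⊤ → ⊤ (no change)
  #13 pop 0: in=⊤ → ⊤ (was 5); enqueue []
  #14 pop 1: in=⊤ → ⊤ (was 5); enqueue [4]
  #15 pop 7: in=⊤ → ⊤ (no change)
  #16 pop 2: in=⊤ → ⊤ (no change)
  #17 pop 3: in=⊤ → ⊤ (no change)
  #18 pop 4: in=⊤ → ⊤ (no change)

Fixpoint:
  val[0] = ⊤
  val[1] = ⊤
  val[2] = ⊤
  val[3] = ⊤
  val[4] = ⊤
  val[5] = ⊤
  val[6] = ⊤
  val[7] = ⊤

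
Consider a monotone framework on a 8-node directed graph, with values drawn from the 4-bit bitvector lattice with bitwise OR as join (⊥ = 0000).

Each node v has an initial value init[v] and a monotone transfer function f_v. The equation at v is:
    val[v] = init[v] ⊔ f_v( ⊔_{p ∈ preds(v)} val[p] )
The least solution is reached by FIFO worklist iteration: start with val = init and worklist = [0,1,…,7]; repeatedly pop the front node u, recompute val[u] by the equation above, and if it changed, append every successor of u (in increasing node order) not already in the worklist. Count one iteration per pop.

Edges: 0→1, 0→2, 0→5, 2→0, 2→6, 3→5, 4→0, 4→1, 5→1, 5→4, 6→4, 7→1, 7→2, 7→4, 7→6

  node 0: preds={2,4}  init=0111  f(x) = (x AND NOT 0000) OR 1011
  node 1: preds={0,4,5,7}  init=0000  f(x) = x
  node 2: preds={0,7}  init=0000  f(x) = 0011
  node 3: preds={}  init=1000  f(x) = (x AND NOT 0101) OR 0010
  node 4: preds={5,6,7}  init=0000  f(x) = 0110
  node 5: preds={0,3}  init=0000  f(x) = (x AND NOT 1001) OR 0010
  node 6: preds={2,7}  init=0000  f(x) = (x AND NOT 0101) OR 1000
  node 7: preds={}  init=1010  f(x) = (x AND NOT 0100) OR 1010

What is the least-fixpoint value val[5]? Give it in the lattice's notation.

Worklist (11 pops):
  #1 pop 0: in=0000 → 1111 (was 0111); enqueue []
  #2 pop 1: in=1111 → 1111 (was 0000); enqueue []
  #3 pop 2: in=1111 → 0011 (was 0000); enqueue [0]
  #4 pop 3: in=0000 → 1010 (was 1000); enqueue []
  #5 pop 4: in=1010 → 0110 (was 0000); enqueue [1]
  #6 pop 5: in=1111 → 0110 (was 0000); enqueue [4]
  #7 pop 6: in=1011 → 1010 (was 0000); enqueue []
  #8 pop 7: in=0000 → 1010 (no change)
  #9 pop 0: in=0111 → 1111 (no change)
  #10 pop 1: in=1111 → 1111 (no change)
  #11 pop 4: in=1110 → 0110 (no change)

Fixpoint:
  val[0] = 1111
  val[1] = 1111
  val[2] = 0011
  val[3] = 1010
  val[4] = 0110
  val[5] = 0110
  val[6] = 1010
  val[7] = 1010

0110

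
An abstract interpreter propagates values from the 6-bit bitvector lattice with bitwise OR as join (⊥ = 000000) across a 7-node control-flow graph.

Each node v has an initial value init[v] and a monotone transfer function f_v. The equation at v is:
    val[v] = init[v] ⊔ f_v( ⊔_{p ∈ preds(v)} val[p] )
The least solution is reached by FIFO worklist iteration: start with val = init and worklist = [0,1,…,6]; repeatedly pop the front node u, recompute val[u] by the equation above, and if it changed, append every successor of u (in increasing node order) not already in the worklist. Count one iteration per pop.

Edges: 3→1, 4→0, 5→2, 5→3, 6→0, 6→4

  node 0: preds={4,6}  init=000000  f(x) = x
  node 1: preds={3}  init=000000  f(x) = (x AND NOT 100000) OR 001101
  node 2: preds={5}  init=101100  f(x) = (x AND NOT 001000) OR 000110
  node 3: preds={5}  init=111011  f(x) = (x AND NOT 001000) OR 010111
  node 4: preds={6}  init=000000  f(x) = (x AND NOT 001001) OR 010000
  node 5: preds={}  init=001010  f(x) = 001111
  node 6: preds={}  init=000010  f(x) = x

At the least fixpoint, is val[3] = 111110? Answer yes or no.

Iteration log — 11 steps:
  step 1. node 0  ⊔preds=000010  new=000010  old=000000  +wl: 
  step 2. node 1  ⊔preds=111011  new=011111  old=000000  +wl: 
  step 3. node 2  ⊔preds=001010  new=101110  old=101100  +wl: 
  step 4. node 3  ⊔preds=001010  new=111111  old=111011  +wl: 1
  step 5. node 4  ⊔preds=000010  new=010010  old=000000  +wl: 0
  step 6. node 5  ⊔preds=000000  new=001111  old=001010  +wl: 2,3
  step 7. node 6  ⊔preds=000000  new=000010  stable
  step 8. node 1  ⊔preds=111111  new=011111  stable
  step 9. node 0  ⊔preds=010010  new=010010  old=000010  +wl: 
  step 10. node 2  ⊔preds=001111  new=101111  old=101110  +wl: 
  step 11. node 3  ⊔preds=001111  new=111111  stable

Least fixpoint reached:
  node 0: 010010
  node 1: 011111
  node 2: 101111
  node 3: 111111
  node 4: 010010
  node 5: 001111
  node 6: 000010

no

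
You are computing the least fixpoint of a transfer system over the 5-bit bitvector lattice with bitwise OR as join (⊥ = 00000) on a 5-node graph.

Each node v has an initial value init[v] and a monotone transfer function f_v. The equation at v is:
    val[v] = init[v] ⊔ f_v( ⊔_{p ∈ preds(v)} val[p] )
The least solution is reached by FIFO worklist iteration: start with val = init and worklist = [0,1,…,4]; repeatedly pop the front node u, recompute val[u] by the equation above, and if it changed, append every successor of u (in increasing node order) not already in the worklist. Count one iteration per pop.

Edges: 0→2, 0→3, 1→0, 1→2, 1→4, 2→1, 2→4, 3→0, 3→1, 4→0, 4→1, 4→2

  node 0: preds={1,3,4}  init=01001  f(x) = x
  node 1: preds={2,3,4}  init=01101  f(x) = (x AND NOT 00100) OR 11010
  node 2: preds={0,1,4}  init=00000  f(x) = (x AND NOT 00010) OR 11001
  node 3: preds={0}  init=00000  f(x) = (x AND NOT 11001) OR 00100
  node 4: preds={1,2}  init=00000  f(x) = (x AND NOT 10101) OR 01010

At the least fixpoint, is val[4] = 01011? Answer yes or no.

no

Worklist (11 pops):
  #1 pop 0: in=01101 → 01101 (was 01001); enqueue []
  #2 pop 1: in=00000 → 11111 (was 01101); enqueue [0]
  #3 pop 2: in=11111 → 11101 (was 00000); enqueue [1]
  #4 pop 3: in=01101 → 00100 (was 00000); enqueue []
  #5 pop 4: in=11111 → 01010 (was 00000); enqueue [2]
  #6 pop 0: in=11111 → 11111 (was 01101); enqueue [3]
  #7 pop 1: in=11111 → 11111 (no change)
  #8 pop 2: in=11111 → 11101 (no change)
  #9 pop 3: in=11111 → 00110 (was 00100); enqueue [0,1]
  #10 pop 0: in=11111 → 11111 (no change)
  #11 pop 1: in=11111 → 11111 (no change)

Fixpoint:
  val[0] = 11111
  val[1] = 11111
  val[2] = 11101
  val[3] = 00110
  val[4] = 01010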